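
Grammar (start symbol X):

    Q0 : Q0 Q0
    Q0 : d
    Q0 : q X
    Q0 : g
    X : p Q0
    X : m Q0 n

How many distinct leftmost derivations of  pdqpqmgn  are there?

1

Parse trees for pdqpqmgn:
  [X p [Q0 [Q0 d] [Q0 q [X p [Q0 q [X m [Q0 g] n]]]]]]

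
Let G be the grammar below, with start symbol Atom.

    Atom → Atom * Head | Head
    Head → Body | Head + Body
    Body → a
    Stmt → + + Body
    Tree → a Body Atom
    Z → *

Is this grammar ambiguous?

Unambiguous

(Stmt, Tree, Z are unreachable from Atom, so their rules don't affect L(Atom).) This is a standard precedence ladder (Atom over Head over Body), with each level left-recursive on its own operator ('*' at Atom, '+' at Head). That structure is LR(1), hence unambiguous.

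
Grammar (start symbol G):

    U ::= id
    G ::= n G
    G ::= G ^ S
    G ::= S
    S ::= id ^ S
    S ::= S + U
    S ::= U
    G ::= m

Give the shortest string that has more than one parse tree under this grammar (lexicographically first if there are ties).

id ^ id

length 1: no string has ≥2 trees
length 2: no string has ≥2 trees
length 3: id ^ id has 2 parse trees

Two derivations of id ^ id:
  G ⇒ G ^ S ⇒ S ^ S ⇒ U ^ S ⇒ id ^ S ⇒ id ^ U ⇒ id ^ id
  G ⇒ S ⇒ id ^ S ⇒ id ^ U ⇒ id ^ id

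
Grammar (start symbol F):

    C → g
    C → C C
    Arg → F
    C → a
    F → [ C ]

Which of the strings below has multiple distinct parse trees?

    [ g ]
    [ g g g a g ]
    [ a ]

[ g g g a g ]

[ g ]: 1 tree
[ g g g a g ]: 14 trees
[ a ]: 1 tree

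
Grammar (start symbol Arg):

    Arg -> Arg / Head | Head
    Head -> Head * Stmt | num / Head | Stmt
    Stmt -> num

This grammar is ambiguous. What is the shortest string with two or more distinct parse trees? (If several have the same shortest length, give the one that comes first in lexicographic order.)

length 1: no string has ≥2 trees
length 3: num / num has 2 parse trees

Two derivations of num / num:
  Arg ⇒ Arg / Head ⇒ Head / Head ⇒ Stmt / Head ⇒ num / Head ⇒ num / Stmt ⇒ num / num
  Arg ⇒ Head ⇒ num / Head ⇒ num / Stmt ⇒ num / num

num / num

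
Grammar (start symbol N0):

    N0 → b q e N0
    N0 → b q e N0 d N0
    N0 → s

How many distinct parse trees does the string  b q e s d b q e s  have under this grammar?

1

Parse trees for b q e s d b q e s:
  [N0 b q e [N0 s] d [N0 b q e [N0 s]]]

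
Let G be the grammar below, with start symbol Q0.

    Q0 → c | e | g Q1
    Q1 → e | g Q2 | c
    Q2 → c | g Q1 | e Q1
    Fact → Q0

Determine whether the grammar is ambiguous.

Unambiguous

Only Q0, Q1, Q2 are reachable from Q0; ignoring the rest: The reachable rules are right-linear with at most one rule per (nonterminal, next-terminal) pair. Each input token forces the next rule, so parsing is deterministic.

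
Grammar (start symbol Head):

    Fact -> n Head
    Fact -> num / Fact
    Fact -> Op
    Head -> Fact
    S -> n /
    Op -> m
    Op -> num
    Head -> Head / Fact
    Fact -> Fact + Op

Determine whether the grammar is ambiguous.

Witness: num / m

Derivation 1: Head ⇒ Fact ⇒ num / Fact ⇒ num / Op ⇒ num / m
Derivation 2: Head ⇒ Head / Fact ⇒ Fact / Fact ⇒ Op / Fact ⇒ num / Fact ⇒ num / Op ⇒ num / m

Two distinct leftmost derivations for the same string.

Ambiguous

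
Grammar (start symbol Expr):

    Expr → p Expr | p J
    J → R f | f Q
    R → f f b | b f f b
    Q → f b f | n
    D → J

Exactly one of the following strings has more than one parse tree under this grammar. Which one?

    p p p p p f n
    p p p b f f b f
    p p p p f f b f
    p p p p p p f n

p p p p p f n: 1 tree
p p p b f f b f: 1 tree
p p p p f f b f: 2 trees
p p p p p p f n: 1 tree

p p p p f f b f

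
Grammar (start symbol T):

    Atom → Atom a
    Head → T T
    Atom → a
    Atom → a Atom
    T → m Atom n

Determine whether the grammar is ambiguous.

Witness: m a a n

Derivation 1: T ⇒ m Atom n ⇒ m Atom a n ⇒ m a a n
Derivation 2: T ⇒ m Atom n ⇒ m a Atom n ⇒ m a a n

Two distinct leftmost derivations for the same string.

Ambiguous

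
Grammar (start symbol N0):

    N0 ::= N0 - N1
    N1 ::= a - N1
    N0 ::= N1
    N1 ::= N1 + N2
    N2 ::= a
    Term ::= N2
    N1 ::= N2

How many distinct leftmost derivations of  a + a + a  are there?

Parse trees for a + a + a:
  [N0 [N1 [N1 [N1 [N2 a]] + [N2 a]] + [N2 a]]]

1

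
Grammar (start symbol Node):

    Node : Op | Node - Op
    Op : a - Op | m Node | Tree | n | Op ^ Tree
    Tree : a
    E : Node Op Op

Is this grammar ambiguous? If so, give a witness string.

Witness: a - a

Derivation 1: Node ⇒ Op ⇒ a - Op ⇒ a - Tree ⇒ a - a
Derivation 2: Node ⇒ Node - Op ⇒ Op - Op ⇒ Tree - Op ⇒ a - Op ⇒ a - Tree ⇒ a - a

Two distinct leftmost derivations for the same string.

Ambiguous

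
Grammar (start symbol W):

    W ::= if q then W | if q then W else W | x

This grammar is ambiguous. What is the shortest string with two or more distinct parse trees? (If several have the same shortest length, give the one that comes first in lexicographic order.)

length 1: no string has ≥2 trees
length 4: no string has ≥2 trees
length 6: no string has ≥2 trees
length 7: no string has ≥2 trees
length 9: if q then if q then x else x has 2 parse trees

Two derivations of if q then if q then x else x:
  W ⇒ if q then W ⇒ if q then if q then W else W ⇒ if q then if q then x else W ⇒ if q then if q then x else x
  W ⇒ if q then W else W ⇒ if q then if q then W else W ⇒ if q then if q then x else W ⇒ if q then if q then x else x

if q then if q then x else x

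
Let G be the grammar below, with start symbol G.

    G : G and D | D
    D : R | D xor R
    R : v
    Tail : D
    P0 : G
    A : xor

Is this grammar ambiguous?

Unambiguous

(Tail, P0, A are unreachable from G, so their rules don't affect L(G).) The grammar is stratified — G handles 'and' (left-recursive), D handles 'xor', R atoms. Each operator has a fixed associativity and precedence level, so every string has one parse.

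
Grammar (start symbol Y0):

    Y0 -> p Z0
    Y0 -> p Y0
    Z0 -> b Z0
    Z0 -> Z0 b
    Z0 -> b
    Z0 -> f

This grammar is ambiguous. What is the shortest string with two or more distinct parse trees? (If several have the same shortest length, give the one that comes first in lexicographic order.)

p b b

length 2: no string has ≥2 trees
length 3: p b b has 2 parse trees

Two derivations of p b b:
  Y0 ⇒ p Z0 ⇒ p b Z0 ⇒ p b b
  Y0 ⇒ p Z0 ⇒ p Z0 b ⇒ p b b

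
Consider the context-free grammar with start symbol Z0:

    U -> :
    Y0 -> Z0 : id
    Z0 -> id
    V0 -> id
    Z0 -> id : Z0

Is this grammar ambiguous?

Unambiguous

Only Z0 is reachable from Z0; ignoring the rest: The reachable grammar is A → atom sep A | atom. Each atom is followed by either the separator (recurse) or end-of-string (stop) — no choice point.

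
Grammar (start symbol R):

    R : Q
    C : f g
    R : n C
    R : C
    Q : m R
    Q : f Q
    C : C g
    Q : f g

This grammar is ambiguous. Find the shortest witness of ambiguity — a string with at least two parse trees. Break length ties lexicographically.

length 2: f g has 2 parse trees

Two derivations of f g:
  R ⇒ Q ⇒ f g
  R ⇒ C ⇒ f g

f g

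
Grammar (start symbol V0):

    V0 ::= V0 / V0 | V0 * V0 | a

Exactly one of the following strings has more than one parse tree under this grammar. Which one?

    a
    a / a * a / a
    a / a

a / a * a / a

a: 1 tree
a / a * a / a: 5 trees
a / a: 1 tree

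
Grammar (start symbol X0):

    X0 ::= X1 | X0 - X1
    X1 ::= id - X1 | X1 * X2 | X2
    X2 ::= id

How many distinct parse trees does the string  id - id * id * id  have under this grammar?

Parse trees for id - id * id * id:
  [X0 [X1 id - [X1 [X1 [X1 [X2 id]] * [X2 id]] * [X2 id]]]]
  [X0 [X1 [X1 id - [X1 [X1 [X2 id]] * [X2 id]]] * [X2 id]]]
  [X0 [X1 [X1 [X1 id - [X1 [X2 id]]] * [X2 id]] * [X2 id]]]
  [X0 [X0 [X1 [X2 id]]] - [X1 [X1 [X1 [X2 id]] * [X2 id]] * [X2 id]]]

4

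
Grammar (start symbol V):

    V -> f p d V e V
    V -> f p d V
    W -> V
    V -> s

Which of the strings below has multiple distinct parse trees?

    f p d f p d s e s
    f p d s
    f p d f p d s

f p d f p d s e s

f p d f p d s e s: 2 trees
f p d s: 1 tree
f p d f p d s: 1 tree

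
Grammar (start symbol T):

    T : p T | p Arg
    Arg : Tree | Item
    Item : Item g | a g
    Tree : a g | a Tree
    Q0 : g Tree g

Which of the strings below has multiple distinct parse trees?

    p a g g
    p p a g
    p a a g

p a g g: 1 tree
p p a g: 2 trees
p a a g: 1 tree

p p a g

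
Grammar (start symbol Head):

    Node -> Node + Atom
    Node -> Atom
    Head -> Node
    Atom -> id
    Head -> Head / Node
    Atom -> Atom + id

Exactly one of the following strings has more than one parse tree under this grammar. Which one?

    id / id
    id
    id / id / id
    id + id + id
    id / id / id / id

id + id + id

id / id: 1 tree
id: 1 tree
id / id / id: 1 tree
id + id + id: 4 trees
id / id / id / id: 1 tree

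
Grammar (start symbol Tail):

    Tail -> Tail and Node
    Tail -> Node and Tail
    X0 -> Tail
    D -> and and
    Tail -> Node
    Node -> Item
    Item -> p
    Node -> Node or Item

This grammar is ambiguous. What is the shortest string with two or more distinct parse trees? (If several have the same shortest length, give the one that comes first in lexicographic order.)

p and p

length 1: no string has ≥2 trees
length 3: p and p has 2 parse trees

Two derivations of p and p:
  Tail ⇒ Tail and Node ⇒ Node and Node ⇒ Item and Node ⇒ p and Node ⇒ p and Item ⇒ p and p
  Tail ⇒ Node and Tail ⇒ Item and Tail ⇒ p and Tail ⇒ p and Node ⇒ p and Item ⇒ p and p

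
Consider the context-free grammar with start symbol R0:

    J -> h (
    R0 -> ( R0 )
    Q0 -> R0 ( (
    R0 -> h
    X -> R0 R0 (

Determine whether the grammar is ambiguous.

Unambiguous

Only R0 is reachable from R0; ignoring the rest: Each string is a nest of matched brackets around a single atom. An opening bracket forces the recursive rule; an atom forces the base rule.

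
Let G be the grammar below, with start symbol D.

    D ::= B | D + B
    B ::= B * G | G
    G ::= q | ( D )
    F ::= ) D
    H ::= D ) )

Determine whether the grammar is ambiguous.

Only D, B, G are reachable from D; ignoring the rest: The grammar is stratified — D handles '+' (left-recursive), B handles '*', G atoms. Each operator has a fixed associativity and precedence level, so every string has one parse.

Unambiguous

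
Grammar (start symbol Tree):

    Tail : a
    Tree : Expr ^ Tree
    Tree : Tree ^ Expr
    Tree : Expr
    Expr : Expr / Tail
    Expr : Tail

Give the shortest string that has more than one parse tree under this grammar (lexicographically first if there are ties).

length 1: no string has ≥2 trees
length 3: a ^ a has 2 parse trees

Two derivations of a ^ a:
  Tree ⇒ Expr ^ Tree ⇒ Tail ^ Tree ⇒ a ^ Tree ⇒ a ^ Expr ⇒ a ^ Tail ⇒ a ^ a
  Tree ⇒ Tree ^ Expr ⇒ Expr ^ Expr ⇒ Tail ^ Expr ⇒ a ^ Expr ⇒ a ^ Tail ⇒ a ^ a

a ^ a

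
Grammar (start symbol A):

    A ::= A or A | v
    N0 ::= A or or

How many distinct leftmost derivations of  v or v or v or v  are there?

5

Parse trees for v or v or v or v:
  [A [A v] or [A [A v] or [A [A v] or [A v]]]]
  [A [A v] or [A [A [A v] or [A v]] or [A v]]]
  [A [A [A v] or [A v]] or [A [A v] or [A v]]]
  [A [A [A v] or [A [A v] or [A v]]] or [A v]]
  [A [A [A [A v] or [A v]] or [A v]] or [A v]]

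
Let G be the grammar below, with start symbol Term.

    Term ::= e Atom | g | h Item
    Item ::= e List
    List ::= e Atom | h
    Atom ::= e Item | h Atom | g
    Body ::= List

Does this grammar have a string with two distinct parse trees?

Unambiguous

(Body is unreachable from Term, so its rules don't affect L(Term).) Each reachable nonterminal has at most one production per leading terminal, and all productions are right-linear; the derivation is determined token-by-token.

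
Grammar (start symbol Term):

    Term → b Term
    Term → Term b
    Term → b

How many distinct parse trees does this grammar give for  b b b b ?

Parse trees for b b b b:
  [Term b [Term b [Term b [Term b]]]]
  [Term b [Term b [Term [Term b] b]]]
  [Term b [Term [Term b [Term b]] b]]
  [Term b [Term [Term [Term b] b] b]]
  [Term [Term b [Term b [Term b]]] b]
  [Term [Term b [Term [Term b] b]] b]
  [Term [Term [Term b [Term b]] b] b]
  [Term [Term [Term [Term b] b] b] b]

8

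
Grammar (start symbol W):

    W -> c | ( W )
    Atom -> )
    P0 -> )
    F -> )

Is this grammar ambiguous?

Unambiguous

Only W is reachable from W; ignoring the rest: L(W) is { openⁿ atom closeⁿ : n ≥ 0 }. The bracket depth fixes n, and the derivation is forced at every step.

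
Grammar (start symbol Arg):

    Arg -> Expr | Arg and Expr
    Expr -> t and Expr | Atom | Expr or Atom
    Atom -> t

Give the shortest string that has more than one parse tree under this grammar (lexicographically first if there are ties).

t and t

length 1: no string has ≥2 trees
length 3: t and t has 2 parse trees

Two derivations of t and t:
  Arg ⇒ Expr ⇒ t and Expr ⇒ t and Atom ⇒ t and t
  Arg ⇒ Arg and Expr ⇒ Expr and Expr ⇒ Atom and Expr ⇒ t and Expr ⇒ t and Atom ⇒ t and t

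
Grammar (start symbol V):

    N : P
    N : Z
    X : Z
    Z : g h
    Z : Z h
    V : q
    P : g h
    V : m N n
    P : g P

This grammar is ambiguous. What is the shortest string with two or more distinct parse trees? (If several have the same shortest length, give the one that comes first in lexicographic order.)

m g h n

length 1: no string has ≥2 trees
length 4: m g h n has 2 parse trees

Two derivations of m g h n:
  V ⇒ m N n ⇒ m P n ⇒ m g h n
  V ⇒ m N n ⇒ m Z n ⇒ m g h n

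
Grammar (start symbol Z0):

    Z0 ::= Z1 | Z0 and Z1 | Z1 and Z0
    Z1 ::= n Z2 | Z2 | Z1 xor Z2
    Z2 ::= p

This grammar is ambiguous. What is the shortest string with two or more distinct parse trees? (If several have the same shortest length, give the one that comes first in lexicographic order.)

length 1: no string has ≥2 trees
length 2: no string has ≥2 trees
length 3: p and p has 2 parse trees

Two derivations of p and p:
  Z0 ⇒ Z0 and Z1 ⇒ Z1 and Z1 ⇒ Z2 and Z1 ⇒ p and Z1 ⇒ p and Z2 ⇒ p and p
  Z0 ⇒ Z1 and Z0 ⇒ Z2 and Z0 ⇒ p and Z0 ⇒ p and Z1 ⇒ p and Z2 ⇒ p and p

p and p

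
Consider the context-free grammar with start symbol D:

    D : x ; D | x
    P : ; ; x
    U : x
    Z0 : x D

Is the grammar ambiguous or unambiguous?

Unambiguous

Only D is reachable from D; ignoring the rest: Right-recursive list with a separator: after each atom, whether the separator follows determines the rule. One parse per string.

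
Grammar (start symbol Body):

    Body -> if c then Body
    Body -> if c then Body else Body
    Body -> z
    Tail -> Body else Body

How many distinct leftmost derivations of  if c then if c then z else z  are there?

Parse trees for if c then if c then z else z:
  [Body if c then [Body if c then [Body z] else [Body z]]]
  [Body if c then [Body if c then [Body z]] else [Body z]]

2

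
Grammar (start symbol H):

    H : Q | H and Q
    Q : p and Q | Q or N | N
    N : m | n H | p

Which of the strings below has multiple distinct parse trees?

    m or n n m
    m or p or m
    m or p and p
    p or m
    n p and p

m or n n m: 1 tree
m or p or m: 1 tree
m or p and p: 1 tree
p or m: 1 tree
n p and p: 3 trees

n p and p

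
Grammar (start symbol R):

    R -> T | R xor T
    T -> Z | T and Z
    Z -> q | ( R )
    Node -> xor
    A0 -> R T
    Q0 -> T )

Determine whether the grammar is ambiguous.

(Node, A0, Q0 are unreachable from R, so their rules don't affect L(R).) This is a standard precedence ladder (R over T over Z), with each level left-recursive on its own operator ('xor' at R, 'and' at T). That structure is LR(1), hence unambiguous.

Unambiguous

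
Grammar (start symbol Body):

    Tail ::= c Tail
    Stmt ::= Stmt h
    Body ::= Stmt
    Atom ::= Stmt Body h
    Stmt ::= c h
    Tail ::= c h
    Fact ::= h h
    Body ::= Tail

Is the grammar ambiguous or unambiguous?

Witness: c h

Derivation 1: Body ⇒ Stmt ⇒ c h
Derivation 2: Body ⇒ Tail ⇒ c h

Two distinct leftmost derivations for the same string.

Ambiguous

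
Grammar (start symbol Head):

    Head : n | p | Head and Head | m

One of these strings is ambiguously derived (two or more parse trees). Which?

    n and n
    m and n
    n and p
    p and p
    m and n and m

m and n and m

n and n: 1 tree
m and n: 1 tree
n and p: 1 tree
p and p: 1 tree
m and n and m: 2 trees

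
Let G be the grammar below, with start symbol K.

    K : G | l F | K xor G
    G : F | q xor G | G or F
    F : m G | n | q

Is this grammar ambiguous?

Witness: q xor n

Derivation 1: K ⇒ G ⇒ q xor G ⇒ q xor F ⇒ q xor n
Derivation 2: K ⇒ K xor G ⇒ G xor G ⇒ F xor G ⇒ q xor G ⇒ q xor F ⇒ q xor n

Two distinct leftmost derivations for the same string.

Ambiguous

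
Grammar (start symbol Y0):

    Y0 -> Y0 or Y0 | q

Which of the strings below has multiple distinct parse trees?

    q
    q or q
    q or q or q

q or q or q

q: 1 tree
q or q: 1 tree
q or q or q: 2 trees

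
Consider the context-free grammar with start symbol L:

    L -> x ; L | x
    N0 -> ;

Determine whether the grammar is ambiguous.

(N0 is unreachable from L, so its rules don't affect L(L).) The reachable grammar is A → atom sep A | atom. Each atom is followed by either the separator (recurse) or end-of-string (stop) — no choice point.

Unambiguous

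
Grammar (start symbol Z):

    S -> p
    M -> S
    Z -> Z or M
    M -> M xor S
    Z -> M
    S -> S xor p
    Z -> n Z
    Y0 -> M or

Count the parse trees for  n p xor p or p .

4

Parse trees for n p xor p or p:
  [Z [Z n [Z [M [S [S p] xor p]]]] or [M [S p]]]
  [Z [Z n [Z [M [M [S p]] xor [S p]]]] or [M [S p]]]
  [Z n [Z [Z [M [S [S p] xor p]]] or [M [S p]]]]
  [Z n [Z [Z [M [M [S p]] xor [S p]]] or [M [S p]]]]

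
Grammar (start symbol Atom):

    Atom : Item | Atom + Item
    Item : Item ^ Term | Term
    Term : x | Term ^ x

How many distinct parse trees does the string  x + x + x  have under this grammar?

1

Parse trees for x + x + x:
  [Atom [Atom [Atom [Item [Term x]]] + [Item [Term x]]] + [Item [Term x]]]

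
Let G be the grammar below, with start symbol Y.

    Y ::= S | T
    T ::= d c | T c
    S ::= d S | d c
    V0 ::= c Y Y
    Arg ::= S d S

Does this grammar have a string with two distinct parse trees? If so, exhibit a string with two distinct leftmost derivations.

Witness: d c

Derivation 1: Y ⇒ S ⇒ d c
Derivation 2: Y ⇒ T ⇒ d c

Two distinct leftmost derivations for the same string.

Ambiguous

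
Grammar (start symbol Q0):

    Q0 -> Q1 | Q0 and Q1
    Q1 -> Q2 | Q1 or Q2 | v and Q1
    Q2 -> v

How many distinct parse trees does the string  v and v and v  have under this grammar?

Parse trees for v and v and v:
  [Q0 [Q1 v and [Q1 v and [Q1 [Q2 v]]]]]
  [Q0 [Q0 [Q1 [Q2 v]]] and [Q1 v and [Q1 [Q2 v]]]]
  [Q0 [Q0 [Q1 v and [Q1 [Q2 v]]]] and [Q1 [Q2 v]]]
  [Q0 [Q0 [Q0 [Q1 [Q2 v]]] and [Q1 [Q2 v]]] and [Q1 [Q2 v]]]

4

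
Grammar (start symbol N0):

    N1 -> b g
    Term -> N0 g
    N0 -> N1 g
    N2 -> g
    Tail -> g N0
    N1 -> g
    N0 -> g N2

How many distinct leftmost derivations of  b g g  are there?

Parse trees for b g g:
  [N0 [N1 b g] g]

1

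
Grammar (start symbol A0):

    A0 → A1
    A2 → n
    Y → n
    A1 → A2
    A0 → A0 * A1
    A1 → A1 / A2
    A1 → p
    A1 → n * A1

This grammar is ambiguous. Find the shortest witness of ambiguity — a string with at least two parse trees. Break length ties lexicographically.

n * n

length 1: no string has ≥2 trees
length 3: n * n has 2 parse trees

Two derivations of n * n:
  A0 ⇒ A1 ⇒ n * A1 ⇒ n * A2 ⇒ n * n
  A0 ⇒ A0 * A1 ⇒ A1 * A1 ⇒ A2 * A1 ⇒ n * A1 ⇒ n * A2 ⇒ n * n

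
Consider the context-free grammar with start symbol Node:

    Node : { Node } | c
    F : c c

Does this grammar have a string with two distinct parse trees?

Only Node is reachable from Node; ignoring the rest: L(Node) is { openⁿ atom closeⁿ : n ≥ 0 }. The bracket depth fixes n, and the derivation is forced at every step.

Unambiguous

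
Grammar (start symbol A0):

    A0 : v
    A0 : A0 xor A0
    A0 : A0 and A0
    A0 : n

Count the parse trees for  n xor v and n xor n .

5

Parse trees for n xor v and n xor n:
  [A0 [A0 n] xor [A0 [A0 [A0 v] and [A0 n]] xor [A0 n]]]
  [A0 [A0 n] xor [A0 [A0 v] and [A0 [A0 n] xor [A0 n]]]]
  [A0 [A0 [A0 n] xor [A0 [A0 v] and [A0 n]]] xor [A0 n]]
  [A0 [A0 [A0 [A0 n] xor [A0 v]] and [A0 n]] xor [A0 n]]
  [A0 [A0 [A0 n] xor [A0 v]] and [A0 [A0 n] xor [A0 n]]]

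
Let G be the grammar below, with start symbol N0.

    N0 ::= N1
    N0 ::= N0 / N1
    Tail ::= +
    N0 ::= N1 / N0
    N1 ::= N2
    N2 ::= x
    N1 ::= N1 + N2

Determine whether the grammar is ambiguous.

Witness: x / x

Derivation 1: N0 ⇒ N0 / N1 ⇒ N1 / N1 ⇒ N2 / N1 ⇒ x / N1 ⇒ x / N2 ⇒ x / x
Derivation 2: N0 ⇒ N1 / N0 ⇒ N2 / N0 ⇒ x / N0 ⇒ x / N1 ⇒ x / N2 ⇒ x / x

Two distinct leftmost derivations for the same string.

Ambiguous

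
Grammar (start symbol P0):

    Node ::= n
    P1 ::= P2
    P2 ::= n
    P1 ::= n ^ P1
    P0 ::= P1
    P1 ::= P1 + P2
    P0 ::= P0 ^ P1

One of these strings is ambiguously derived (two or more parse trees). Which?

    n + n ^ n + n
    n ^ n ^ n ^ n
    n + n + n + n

n ^ n ^ n ^ n

n + n ^ n + n: 1 tree
n ^ n ^ n ^ n: 8 trees
n + n + n + n: 1 tree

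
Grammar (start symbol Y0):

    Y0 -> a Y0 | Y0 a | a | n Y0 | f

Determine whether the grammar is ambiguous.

Witness: a a

Derivation 1: Y0 ⇒ a Y0 ⇒ a a
Derivation 2: Y0 ⇒ Y0 a ⇒ a a

Two distinct leftmost derivations for the same string.

Ambiguous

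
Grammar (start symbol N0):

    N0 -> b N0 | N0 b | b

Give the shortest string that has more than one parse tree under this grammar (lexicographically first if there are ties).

b b

length 1: no string has ≥2 trees
length 2: b b has 2 parse trees

Two derivations of b b:
  N0 ⇒ b N0 ⇒ b b
  N0 ⇒ N0 b ⇒ b b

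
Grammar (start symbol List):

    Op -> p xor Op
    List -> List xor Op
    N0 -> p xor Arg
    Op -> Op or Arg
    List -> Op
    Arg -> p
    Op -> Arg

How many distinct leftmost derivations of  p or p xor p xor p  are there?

2

Parse trees for p or p xor p xor p:
  [List [List [Op [Op [Arg p]] or [Arg p]]] xor [Op p xor [Op [Arg p]]]]
  [List [List [List [Op [Op [Arg p]] or [Arg p]]] xor [Op [Arg p]]] xor [Op [Arg p]]]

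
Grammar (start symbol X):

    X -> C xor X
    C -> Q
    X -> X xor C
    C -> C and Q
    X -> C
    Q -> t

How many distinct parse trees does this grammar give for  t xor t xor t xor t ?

Parse trees for t xor t xor t xor t:
  [X [C [Q t]] xor [X [C [Q t]] xor [X [C [Q t]] xor [X [C [Q t]]]]]]
  [X [C [Q t]] xor [X [C [Q t]] xor [X [X [C [Q t]]] xor [C [Q t]]]]]
  [X [C [Q t]] xor [X [X [C [Q t]] xor [X [C [Q t]]]] xor [C [Q t]]]]
  [X [C [Q t]] xor [X [X [X [C [Q t]]] xor [C [Q t]]] xor [C [Q t]]]]
  [X [X [C [Q t]] xor [X [C [Q t]] xor [X [C [Q t]]]]] xor [C [Q t]]]
  [X [X [C [Q t]] xor [X [X [C [Q t]]] xor [C [Q t]]]] xor [C [Q t]]]
  [X [X [X [C [Q t]] xor [X [C [Q t]]]] xor [C [Q t]]] xor [C [Q t]]]
  [X [X [X [X [C [Q t]]] xor [C [Q t]]] xor [C [Q t]]] xor [C [Q t]]]

8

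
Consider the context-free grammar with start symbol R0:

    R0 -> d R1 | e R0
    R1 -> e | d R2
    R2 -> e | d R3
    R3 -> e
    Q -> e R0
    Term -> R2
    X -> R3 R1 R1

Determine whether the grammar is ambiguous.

Only R0, R1, R2, R3 are reachable from R0; ignoring the rest: Restricted to the reachable nonterminals, every rule has the form A → t or A → t B, and no two rules for the same A share a first terminal. The grammar encodes a DFA — one run per string.

Unambiguous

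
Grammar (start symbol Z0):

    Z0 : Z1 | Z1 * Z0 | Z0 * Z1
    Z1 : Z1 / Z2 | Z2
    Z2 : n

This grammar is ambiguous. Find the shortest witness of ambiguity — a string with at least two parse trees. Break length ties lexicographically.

length 1: no string has ≥2 trees
length 3: n * n has 2 parse trees

Two derivations of n * n:
  Z0 ⇒ Z1 * Z0 ⇒ Z2 * Z0 ⇒ n * Z0 ⇒ n * Z1 ⇒ n * Z2 ⇒ n * n
  Z0 ⇒ Z0 * Z1 ⇒ Z1 * Z1 ⇒ Z2 * Z1 ⇒ n * Z1 ⇒ n * Z2 ⇒ n * n

n * n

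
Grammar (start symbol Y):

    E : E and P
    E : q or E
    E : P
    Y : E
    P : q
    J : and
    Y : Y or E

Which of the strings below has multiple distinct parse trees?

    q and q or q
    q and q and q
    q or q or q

q and q or q: 1 tree
q and q and q: 1 tree
q or q or q: 4 trees

q or q or q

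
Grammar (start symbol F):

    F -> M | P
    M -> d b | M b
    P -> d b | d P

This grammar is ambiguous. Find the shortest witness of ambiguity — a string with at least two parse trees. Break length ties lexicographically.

d b

length 2: d b has 2 parse trees

Two derivations of d b:
  F ⇒ M ⇒ d b
  F ⇒ P ⇒ d b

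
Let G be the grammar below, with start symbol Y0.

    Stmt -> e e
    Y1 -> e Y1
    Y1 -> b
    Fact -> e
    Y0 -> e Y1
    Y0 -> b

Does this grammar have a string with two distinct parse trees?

(Fact, Stmt are unreachable from Y0, so their rules don't affect L(Y0).) The reachable rules are right-linear with at most one rule per (nonterminal, next-terminal) pair. Each input token forces the next rule, so parsing is deterministic.

Unambiguous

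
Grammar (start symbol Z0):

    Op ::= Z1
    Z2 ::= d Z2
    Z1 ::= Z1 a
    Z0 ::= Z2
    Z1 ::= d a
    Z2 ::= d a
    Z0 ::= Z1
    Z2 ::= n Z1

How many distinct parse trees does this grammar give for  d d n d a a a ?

1

Parse trees for d d n d a a a:
  [Z0 [Z2 d [Z2 d [Z2 n [Z1 [Z1 [Z1 d a] a] a]]]]]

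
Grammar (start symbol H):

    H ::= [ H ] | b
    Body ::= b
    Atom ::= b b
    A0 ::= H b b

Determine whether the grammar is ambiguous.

Only H is reachable from H; ignoring the rest: L(H) is { openⁿ atom closeⁿ : n ≥ 0 }. The bracket depth fixes n, and the derivation is forced at every step.

Unambiguous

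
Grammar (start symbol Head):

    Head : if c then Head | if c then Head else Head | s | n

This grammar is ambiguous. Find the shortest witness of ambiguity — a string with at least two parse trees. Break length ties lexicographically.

length 1: no string has ≥2 trees
length 4: no string has ≥2 trees
length 6: no string has ≥2 trees
length 7: no string has ≥2 trees
length 9: if c then if c then n else n has 2 parse trees

Two derivations of if c then if c then n else n:
  Head ⇒ if c then Head ⇒ if c then if c then Head else Head ⇒ if c then if c then n else Head ⇒ if c then if c then n else n
  Head ⇒ if c then Head else Head ⇒ if c then if c then Head else Head ⇒ if c then if c then n else Head ⇒ if c then if c then n else n

if c then if c then n else n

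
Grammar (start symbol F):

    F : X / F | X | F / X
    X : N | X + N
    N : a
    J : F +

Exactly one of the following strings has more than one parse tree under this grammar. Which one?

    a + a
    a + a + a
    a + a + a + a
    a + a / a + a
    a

a + a / a + a

a + a: 1 tree
a + a + a: 1 tree
a + a + a + a: 1 tree
a + a / a + a: 2 trees
a: 1 tree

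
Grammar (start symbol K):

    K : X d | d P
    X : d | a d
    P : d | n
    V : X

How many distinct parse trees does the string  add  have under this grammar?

1

Parse trees for add:
  [K [X a d] d]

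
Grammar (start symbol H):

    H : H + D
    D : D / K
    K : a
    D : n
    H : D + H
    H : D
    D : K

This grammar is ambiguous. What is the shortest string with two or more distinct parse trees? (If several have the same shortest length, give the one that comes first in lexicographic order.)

length 1: no string has ≥2 trees
length 3: a + a has 2 parse trees

Two derivations of a + a:
  H ⇒ H + D ⇒ D + D ⇒ K + D ⇒ a + D ⇒ a + K ⇒ a + a
  H ⇒ D + H ⇒ K + H ⇒ a + H ⇒ a + D ⇒ a + K ⇒ a + a

a + a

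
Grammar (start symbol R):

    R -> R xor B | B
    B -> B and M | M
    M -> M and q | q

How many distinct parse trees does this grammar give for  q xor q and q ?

2

Parse trees for q xor q and q:
  [R [R [B [M q]]] xor [B [B [M q]] and [M q]]]
  [R [R [B [M q]]] xor [B [M [M q] and q]]]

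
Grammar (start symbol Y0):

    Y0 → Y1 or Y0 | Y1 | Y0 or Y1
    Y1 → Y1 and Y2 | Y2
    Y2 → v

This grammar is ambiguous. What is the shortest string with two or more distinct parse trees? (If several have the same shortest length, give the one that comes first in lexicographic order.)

length 1: no string has ≥2 trees
length 3: v or v has 2 parse trees

Two derivations of v or v:
  Y0 ⇒ Y1 or Y0 ⇒ Y2 or Y0 ⇒ v or Y0 ⇒ v or Y1 ⇒ v or Y2 ⇒ v or v
  Y0 ⇒ Y0 or Y1 ⇒ Y1 or Y1 ⇒ Y2 or Y1 ⇒ v or Y1 ⇒ v or Y2 ⇒ v or v

v or v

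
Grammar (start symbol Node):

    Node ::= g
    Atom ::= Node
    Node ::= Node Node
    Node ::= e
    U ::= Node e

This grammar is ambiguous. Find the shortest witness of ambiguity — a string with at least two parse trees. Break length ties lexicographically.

e e e

length 1: no string has ≥2 trees
length 2: no string has ≥2 trees
length 3: e e e has 2 parse trees

Two derivations of e e e:
  Node ⇒ Node Node ⇒ Node Node Node ⇒ e Node Node ⇒ e e Node ⇒ e e e
  Node ⇒ Node Node ⇒ e Node ⇒ e Node Node ⇒ e e Node ⇒ e e e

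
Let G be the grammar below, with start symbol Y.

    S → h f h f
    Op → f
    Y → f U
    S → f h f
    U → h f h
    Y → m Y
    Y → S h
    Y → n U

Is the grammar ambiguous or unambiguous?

Witness: f h f h

Derivation 1: Y ⇒ f U ⇒ f h f h
Derivation 2: Y ⇒ S h ⇒ f h f h

Two distinct leftmost derivations for the same string.

Ambiguous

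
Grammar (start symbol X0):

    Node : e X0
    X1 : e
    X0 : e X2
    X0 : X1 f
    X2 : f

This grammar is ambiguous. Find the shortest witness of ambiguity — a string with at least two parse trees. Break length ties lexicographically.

e f

length 2: e f has 2 parse trees

Two derivations of e f:
  X0 ⇒ e X2 ⇒ e f
  X0 ⇒ X1 f ⇒ e f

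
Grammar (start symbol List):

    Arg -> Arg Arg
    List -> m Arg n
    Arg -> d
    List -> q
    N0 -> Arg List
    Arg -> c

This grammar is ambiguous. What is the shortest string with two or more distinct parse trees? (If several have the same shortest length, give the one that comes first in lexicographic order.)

m c c c n

length 1: no string has ≥2 trees
length 3: no string has ≥2 trees
length 4: no string has ≥2 trees
length 5: m c c c n has 2 parse trees

Two derivations of m c c c n:
  List ⇒ m Arg n ⇒ m Arg Arg n ⇒ m Arg Arg Arg n ⇒ m c Arg Arg n ⇒ m c c Arg n ⇒ m c c c n
  List ⇒ m Arg n ⇒ m Arg Arg n ⇒ m c Arg n ⇒ m c Arg Arg n ⇒ m c c Arg n ⇒ m c c c n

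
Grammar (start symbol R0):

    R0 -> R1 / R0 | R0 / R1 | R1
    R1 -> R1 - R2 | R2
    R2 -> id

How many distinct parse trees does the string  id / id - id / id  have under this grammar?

Parse trees for id / id - id / id:
  [R0 [R1 [R2 id]] / [R0 [R1 [R1 [R2 id]] - [R2 id]] / [R0 [R1 [R2 id]]]]]
  [R0 [R1 [R2 id]] / [R0 [R0 [R1 [R1 [R2 id]] - [R2 id]]] / [R1 [R2 id]]]]
  [R0 [R0 [R1 [R2 id]] / [R0 [R1 [R1 [R2 id]] - [R2 id]]]] / [R1 [R2 id]]]
  [R0 [R0 [R0 [R1 [R2 id]]] / [R1 [R1 [R2 id]] - [R2 id]]] / [R1 [R2 id]]]

4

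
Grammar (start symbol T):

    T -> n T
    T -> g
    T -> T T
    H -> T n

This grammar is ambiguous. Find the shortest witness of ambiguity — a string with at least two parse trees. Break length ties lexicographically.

g g g

length 1: no string has ≥2 trees
length 2: no string has ≥2 trees
length 3: g g g has 2 parse trees

Two derivations of g g g:
  T ⇒ T T ⇒ g T ⇒ g T T ⇒ g g T ⇒ g g g
  T ⇒ T T ⇒ T T T ⇒ g T T ⇒ g g T ⇒ g g g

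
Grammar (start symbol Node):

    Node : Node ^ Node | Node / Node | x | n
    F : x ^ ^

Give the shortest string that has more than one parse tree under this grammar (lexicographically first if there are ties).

length 1: no string has ≥2 trees
length 3: no string has ≥2 trees
length 5: n / n / n has 2 parse trees

Two derivations of n / n / n:
  Node ⇒ Node / Node ⇒ Node / Node / Node ⇒ n / Node / Node ⇒ n / n / Node ⇒ n / n / n
  Node ⇒ Node / Node ⇒ n / Node ⇒ n / Node / Node ⇒ n / n / Node ⇒ n / n / n

n / n / n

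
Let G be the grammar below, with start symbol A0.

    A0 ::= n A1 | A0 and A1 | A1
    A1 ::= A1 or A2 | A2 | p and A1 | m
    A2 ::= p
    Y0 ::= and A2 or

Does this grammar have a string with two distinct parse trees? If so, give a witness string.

Ambiguous

Witness: p and m

Derivation 1: A0 ⇒ A0 and A1 ⇒ A1 and A1 ⇒ A2 and A1 ⇒ p and A1 ⇒ p and m
Derivation 2: A0 ⇒ A1 ⇒ p and A1 ⇒ p and m

Two distinct leftmost derivations for the same string.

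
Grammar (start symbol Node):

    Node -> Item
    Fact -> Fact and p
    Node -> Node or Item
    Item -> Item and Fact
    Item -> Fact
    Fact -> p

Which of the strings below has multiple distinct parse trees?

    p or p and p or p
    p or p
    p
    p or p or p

p or p and p or p

p or p and p or p: 2 trees
p or p: 1 tree
p: 1 tree
p or p or p: 1 tree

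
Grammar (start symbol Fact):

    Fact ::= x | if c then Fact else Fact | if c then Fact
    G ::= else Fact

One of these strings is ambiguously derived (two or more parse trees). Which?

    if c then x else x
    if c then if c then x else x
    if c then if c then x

if c then x else x: 1 tree
if c then if c then x else x: 2 trees
if c then if c then x: 1 tree

if c then if c then x else x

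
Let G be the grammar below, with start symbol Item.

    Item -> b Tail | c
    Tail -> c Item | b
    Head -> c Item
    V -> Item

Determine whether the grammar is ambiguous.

Unambiguous

Only Item, Tail are reachable from Item; ignoring the rest: The reachable rules are right-linear with at most one rule per (nonterminal, next-terminal) pair. Each input token forces the next rule, so parsing is deterministic.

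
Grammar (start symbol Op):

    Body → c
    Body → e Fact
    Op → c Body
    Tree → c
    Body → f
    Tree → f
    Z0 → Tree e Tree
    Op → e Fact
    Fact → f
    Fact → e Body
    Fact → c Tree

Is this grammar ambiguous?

Unambiguous

(Z0 is unreachable from Op, so its rules don't affect L(Op).) The reachable rules are right-linear with at most one rule per (nonterminal, next-terminal) pair. Each input token forces the next rule, so parsing is deterministic.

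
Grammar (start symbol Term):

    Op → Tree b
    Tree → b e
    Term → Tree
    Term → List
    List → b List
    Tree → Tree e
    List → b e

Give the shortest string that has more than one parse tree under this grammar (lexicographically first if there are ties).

length 2: b e has 2 parse trees

Two derivations of b e:
  Term ⇒ Tree ⇒ b e
  Term ⇒ List ⇒ b e

b e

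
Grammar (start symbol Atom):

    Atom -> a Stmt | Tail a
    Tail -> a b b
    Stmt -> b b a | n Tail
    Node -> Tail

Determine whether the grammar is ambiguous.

Witness: a b b a

Derivation 1: Atom ⇒ a Stmt ⇒ a b b a
Derivation 2: Atom ⇒ Tail a ⇒ a b b a

Two distinct leftmost derivations for the same string.

Ambiguous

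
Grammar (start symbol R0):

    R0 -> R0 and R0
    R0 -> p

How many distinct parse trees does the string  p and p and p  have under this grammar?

Parse trees for p and p and p:
  [R0 [R0 p] and [R0 [R0 p] and [R0 p]]]
  [R0 [R0 [R0 p] and [R0 p]] and [R0 p]]

2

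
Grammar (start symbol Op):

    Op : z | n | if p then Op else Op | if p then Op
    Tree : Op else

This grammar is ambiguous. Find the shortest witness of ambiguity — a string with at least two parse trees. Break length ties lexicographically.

length 1: no string has ≥2 trees
length 4: no string has ≥2 trees
length 6: no string has ≥2 trees
length 7: no string has ≥2 trees
length 9: if p then if p then n else n has 2 parse trees

Two derivations of if p then if p then n else n:
  Op ⇒ if p then Op else Op ⇒ if p then if p then Op else Op ⇒ if p then if p then n else Op ⇒ if p then if p then n else n
  Op ⇒ if p then Op ⇒ if p then if p then Op else Op ⇒ if p then if p then n else Op ⇒ if p then if p then n else n

if p then if p then n else n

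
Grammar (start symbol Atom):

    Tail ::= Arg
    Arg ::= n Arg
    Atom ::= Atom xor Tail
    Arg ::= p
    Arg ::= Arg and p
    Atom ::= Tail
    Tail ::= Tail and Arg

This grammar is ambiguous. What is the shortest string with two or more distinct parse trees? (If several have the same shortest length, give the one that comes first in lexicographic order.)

length 1: no string has ≥2 trees
length 2: no string has ≥2 trees
length 3: p and p has 2 parse trees

Two derivations of p and p:
  Atom ⇒ Tail ⇒ Arg ⇒ Arg and p ⇒ p and p
  Atom ⇒ Tail ⇒ Tail and Arg ⇒ Arg and Arg ⇒ p and Arg ⇒ p and p

p and p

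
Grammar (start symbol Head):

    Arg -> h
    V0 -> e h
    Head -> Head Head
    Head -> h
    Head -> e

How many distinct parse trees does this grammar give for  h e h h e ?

14

Parse trees for h e h h e (showing first 6 of 14):
  [Head [Head h] [Head [Head e] [Head [Head h] [Head [Head h] [Head e]]]]]
  [Head [Head h] [Head [Head e] [Head [Head [Head h] [Head h]] [Head e]]]]
  [Head [Head h] [Head [Head [Head e] [Head h]] [Head [Head h] [Head e]]]]
  [Head [Head h] [Head [Head [Head e] [Head [Head h] [Head h]]] [Head e]]]
  [Head [Head h] [Head [Head [Head [Head e] [Head h]] [Head h]] [Head e]]]
  [Head [Head [Head h] [Head e]] [Head [Head h] [Head [Head h] [Head e]]]]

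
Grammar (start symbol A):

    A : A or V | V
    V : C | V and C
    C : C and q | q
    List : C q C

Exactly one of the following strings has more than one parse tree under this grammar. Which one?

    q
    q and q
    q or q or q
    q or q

q: 1 tree
q and q: 2 trees
q or q or q: 1 tree
q or q: 1 tree

q and q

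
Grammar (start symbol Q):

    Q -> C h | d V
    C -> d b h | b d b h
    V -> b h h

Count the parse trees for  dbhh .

2

Parse trees for dbhh:
  [Q [C d b h] h]
  [Q d [V b h h]]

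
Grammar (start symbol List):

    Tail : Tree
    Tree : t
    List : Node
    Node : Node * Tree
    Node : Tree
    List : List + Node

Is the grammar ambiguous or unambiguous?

Unambiguous

(Tail is unreachable from List, so its rules don't affect L(List).) List → List + Node | Node  ;  Node → Node * Tree | Tree  — a left-associative chain with Tree at the bottom. Each string factors uniquely by precedence.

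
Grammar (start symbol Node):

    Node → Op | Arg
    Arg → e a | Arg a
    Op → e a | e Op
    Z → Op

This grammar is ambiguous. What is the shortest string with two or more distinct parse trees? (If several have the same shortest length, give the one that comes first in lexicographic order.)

e a

length 2: e a has 2 parse trees

Two derivations of e a:
  Node ⇒ Op ⇒ e a
  Node ⇒ Arg ⇒ e a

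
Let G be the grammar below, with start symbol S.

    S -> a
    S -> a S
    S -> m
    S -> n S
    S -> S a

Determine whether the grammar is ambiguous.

Ambiguous

Witness: a a

Derivation 1: S ⇒ a S ⇒ a a
Derivation 2: S ⇒ S a ⇒ a a

Two distinct leftmost derivations for the same string.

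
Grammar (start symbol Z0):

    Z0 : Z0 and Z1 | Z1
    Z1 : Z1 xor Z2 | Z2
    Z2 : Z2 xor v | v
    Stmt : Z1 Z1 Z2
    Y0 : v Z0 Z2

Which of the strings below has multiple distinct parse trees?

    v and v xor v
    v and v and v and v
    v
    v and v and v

v and v xor v: 2 trees
v and v and v and v: 1 tree
v: 1 tree
v and v and v: 1 tree

v and v xor v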